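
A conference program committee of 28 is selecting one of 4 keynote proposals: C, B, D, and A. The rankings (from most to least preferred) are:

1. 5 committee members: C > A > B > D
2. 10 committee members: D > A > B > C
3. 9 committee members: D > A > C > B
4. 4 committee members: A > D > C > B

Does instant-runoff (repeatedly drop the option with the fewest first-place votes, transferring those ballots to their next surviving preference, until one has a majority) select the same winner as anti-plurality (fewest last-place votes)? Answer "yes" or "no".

no

Instant-runoff — R1 C 5, B 0, D 19, A 4 (D winner). Winner: D.
Anti-plurality — last-place votes: C 10, B 13, D 5, A 0. Winner: A.
The two methods disagree.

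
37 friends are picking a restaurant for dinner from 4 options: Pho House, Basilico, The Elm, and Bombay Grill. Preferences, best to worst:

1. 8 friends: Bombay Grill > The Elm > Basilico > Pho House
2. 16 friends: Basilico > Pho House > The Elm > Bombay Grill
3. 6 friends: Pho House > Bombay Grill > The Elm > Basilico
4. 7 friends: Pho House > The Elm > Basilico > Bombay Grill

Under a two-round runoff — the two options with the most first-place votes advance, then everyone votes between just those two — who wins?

Basilico

Round 1 first-place votes: Pho House 13, Basilico 16, The Elm 0, Bombay Grill 8.
Basilico and Pho House advance.
Runoff: Basilico is preferred to Pho House by 24 voters; Pho House by 13.
Basilico wins the runoff.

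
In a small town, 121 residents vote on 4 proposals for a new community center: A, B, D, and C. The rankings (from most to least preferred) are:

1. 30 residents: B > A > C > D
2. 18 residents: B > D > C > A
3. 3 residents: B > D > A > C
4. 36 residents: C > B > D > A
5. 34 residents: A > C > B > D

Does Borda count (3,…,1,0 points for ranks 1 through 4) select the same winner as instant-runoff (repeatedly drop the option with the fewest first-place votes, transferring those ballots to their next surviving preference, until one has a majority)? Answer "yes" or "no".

Borda — scores: A 165, B 259, D 78, C 224. Winner: B.
Instant-runoff — R1 A 34, B 51, D 0, C 36 (D out); R2 A 34, B 51, C 36 (A out); R3 B 51, C 70 (C winner). Winner: C.
The two methods disagree.

no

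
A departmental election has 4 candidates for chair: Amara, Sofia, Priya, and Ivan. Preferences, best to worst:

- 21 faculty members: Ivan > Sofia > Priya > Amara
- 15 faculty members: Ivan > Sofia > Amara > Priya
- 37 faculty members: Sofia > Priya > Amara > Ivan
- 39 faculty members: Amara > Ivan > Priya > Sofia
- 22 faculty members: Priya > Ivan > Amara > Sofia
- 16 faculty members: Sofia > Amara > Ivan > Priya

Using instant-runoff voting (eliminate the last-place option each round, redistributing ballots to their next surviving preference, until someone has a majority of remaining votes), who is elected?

Ivan

Round 1: Amara 39, Sofia 53, Priya 22, Ivan 36. Eliminate Priya.
Round 2: Amara 39, Sofia 53, Ivan 58. Eliminate Amara.
Round 3: Sofia 53, Ivan 97. Ivan has a majority.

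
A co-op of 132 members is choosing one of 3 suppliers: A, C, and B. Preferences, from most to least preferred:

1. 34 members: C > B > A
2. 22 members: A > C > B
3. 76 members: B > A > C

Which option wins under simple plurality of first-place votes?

B

First-place votes: A 22, C 34, B 76.
B has the most first-place votes.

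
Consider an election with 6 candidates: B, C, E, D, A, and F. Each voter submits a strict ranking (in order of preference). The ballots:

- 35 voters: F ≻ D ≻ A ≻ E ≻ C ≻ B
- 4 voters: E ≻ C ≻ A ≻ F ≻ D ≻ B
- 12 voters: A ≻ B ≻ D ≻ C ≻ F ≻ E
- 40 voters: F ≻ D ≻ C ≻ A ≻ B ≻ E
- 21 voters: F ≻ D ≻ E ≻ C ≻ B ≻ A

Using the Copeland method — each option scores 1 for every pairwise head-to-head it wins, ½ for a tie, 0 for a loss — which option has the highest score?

B: loses to C, E, D, A, and F → score 0.
C: beats B and A; loses to E, D, and F → score 2.
E: beats B and C; loses to D, A, and F → score 2.
D: beats B, C, E, and A; loses to F → score 4.
A: beats B and E; loses to C, D, and F → score 2.
F: beats B, C, E, D, and A → score 5.
F has the best pairwise record.

F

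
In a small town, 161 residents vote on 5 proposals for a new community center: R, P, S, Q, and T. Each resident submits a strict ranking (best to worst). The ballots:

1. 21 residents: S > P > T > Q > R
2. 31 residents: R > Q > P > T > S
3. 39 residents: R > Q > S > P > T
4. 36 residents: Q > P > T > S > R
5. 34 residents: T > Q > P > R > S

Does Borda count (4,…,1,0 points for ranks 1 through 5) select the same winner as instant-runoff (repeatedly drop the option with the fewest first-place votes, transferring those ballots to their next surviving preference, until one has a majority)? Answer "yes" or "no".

Borda — scores: R 314, P 340, S 198, Q 477, T 281. Winner: Q.
Instant-runoff — R1 R 70, P 0, S 21, Q 36, T 34 (P out); R2 R 70, S 21, Q 36, T 34 (S out); R3 R 70, Q 36, T 55 (Q out); R4 R 70, T 91 (T winner). Winner: T.
The two methods disagree.

no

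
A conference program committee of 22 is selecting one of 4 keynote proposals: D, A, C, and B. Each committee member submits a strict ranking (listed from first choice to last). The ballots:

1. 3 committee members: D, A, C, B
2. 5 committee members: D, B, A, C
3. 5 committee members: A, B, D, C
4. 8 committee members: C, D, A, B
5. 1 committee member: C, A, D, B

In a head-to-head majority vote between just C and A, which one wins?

Voters preferring C to A: 9; preferring A to C: 13.
A wins the head-to-head.

A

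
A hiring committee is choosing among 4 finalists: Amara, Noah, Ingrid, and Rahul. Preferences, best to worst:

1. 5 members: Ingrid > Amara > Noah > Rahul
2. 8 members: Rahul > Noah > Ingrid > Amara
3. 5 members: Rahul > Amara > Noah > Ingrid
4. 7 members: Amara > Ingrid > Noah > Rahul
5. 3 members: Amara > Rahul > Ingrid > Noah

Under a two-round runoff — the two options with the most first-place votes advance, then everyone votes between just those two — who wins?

Round 1 first-place votes: Amara 10, Noah 0, Ingrid 5, Rahul 13.
Rahul and Amara advance.
Runoff: Rahul is preferred to Amara by 13 voters; Amara by 15.
Amara wins the runoff.

Amara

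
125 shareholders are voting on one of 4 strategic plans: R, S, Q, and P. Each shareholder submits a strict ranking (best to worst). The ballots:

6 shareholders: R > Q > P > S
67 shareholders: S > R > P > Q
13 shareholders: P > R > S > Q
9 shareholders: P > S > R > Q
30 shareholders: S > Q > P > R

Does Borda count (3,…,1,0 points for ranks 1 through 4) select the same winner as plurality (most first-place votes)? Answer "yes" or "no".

Borda — scores: R 187, S 322, Q 72, P 169. Winner: S.
Plurality — first-place votes: R 6, S 97, Q 0, P 22. Winner: S.
The two methods agree.

yes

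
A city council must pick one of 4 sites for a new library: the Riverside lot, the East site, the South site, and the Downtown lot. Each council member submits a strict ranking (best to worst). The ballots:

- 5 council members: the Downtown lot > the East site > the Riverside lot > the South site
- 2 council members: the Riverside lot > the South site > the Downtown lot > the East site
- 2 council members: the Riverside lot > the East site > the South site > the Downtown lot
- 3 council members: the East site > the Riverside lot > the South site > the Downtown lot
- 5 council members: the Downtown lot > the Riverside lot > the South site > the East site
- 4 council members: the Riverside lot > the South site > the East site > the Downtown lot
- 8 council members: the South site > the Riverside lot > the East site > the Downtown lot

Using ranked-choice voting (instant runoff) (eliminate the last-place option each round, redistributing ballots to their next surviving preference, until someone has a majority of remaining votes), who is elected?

Round 1: the Riverside lot 8, the East site 3, the South site 8, the Downtown lot 10. Eliminate the East site.
Round 2: the Riverside lot 11, the South site 8, the Downtown lot 10. Eliminate the South site.
Round 3: the Riverside lot 19, the Downtown lot 10. The Riverside lot has a majority.

the Riverside lot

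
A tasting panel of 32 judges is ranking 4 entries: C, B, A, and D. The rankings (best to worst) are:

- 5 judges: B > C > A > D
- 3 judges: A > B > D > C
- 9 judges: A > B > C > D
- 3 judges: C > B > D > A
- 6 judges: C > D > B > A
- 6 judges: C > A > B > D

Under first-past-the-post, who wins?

C

First-place votes: C 15, B 5, A 12, D 0.
C has the most first-place votes.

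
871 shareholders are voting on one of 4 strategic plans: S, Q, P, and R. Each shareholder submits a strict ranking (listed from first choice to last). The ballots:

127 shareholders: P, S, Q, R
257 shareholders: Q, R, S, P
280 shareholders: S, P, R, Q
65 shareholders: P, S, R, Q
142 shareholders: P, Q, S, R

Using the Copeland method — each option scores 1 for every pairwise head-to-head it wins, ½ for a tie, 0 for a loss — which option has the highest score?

S

S: beats Q, P, and R → score 3.
Q: beats R; loses to S and P → score 1.
P: beats Q and R; loses to S → score 2.
R: loses to S, Q, and P → score 0.
S has the best pairwise record.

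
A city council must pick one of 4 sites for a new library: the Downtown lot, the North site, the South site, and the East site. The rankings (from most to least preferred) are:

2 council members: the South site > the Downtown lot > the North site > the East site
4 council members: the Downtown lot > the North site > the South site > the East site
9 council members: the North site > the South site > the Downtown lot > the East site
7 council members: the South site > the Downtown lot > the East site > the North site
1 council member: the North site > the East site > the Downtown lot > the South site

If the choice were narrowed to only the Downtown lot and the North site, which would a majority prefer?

Voters preferring the Downtown lot to the North site: 13; preferring the North site to the Downtown lot: 10.
the Downtown lot wins the head-to-head.

the Downtown lot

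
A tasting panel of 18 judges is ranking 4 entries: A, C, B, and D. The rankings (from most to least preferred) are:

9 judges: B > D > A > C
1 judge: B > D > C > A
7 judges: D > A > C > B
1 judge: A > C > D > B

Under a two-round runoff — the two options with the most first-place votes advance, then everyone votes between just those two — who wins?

B

Round 1 first-place votes: A 1, C 0, B 10, D 7.
B and D advance.
Runoff: B is preferred to D by 10 voters; D by 8.
B wins the runoff.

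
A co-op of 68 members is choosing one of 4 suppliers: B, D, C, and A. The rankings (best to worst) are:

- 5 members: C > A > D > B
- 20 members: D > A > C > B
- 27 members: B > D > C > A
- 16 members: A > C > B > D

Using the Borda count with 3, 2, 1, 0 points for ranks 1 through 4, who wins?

B: 5·0 + 20·0 + 27·3 + 16·1 = 97
D: 5·1 + 20·3 + 27·2 + 16·0 = 119
C: 5·3 + 20·1 + 27·1 + 16·2 = 94
A: 5·2 + 20·2 + 27·0 + 16·3 = 98
D has the highest Borda score (119).

D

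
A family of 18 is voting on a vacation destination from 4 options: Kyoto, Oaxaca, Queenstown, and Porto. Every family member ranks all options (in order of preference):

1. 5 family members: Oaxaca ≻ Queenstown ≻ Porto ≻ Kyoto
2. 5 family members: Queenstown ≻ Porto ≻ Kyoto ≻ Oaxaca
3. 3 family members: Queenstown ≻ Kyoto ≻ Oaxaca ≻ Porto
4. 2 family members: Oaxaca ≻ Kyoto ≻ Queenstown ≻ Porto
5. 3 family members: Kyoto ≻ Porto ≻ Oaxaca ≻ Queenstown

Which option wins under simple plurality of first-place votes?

Queenstown

First-place votes: Kyoto 3, Oaxaca 7, Queenstown 8, Porto 0.
Queenstown has the most first-place votes.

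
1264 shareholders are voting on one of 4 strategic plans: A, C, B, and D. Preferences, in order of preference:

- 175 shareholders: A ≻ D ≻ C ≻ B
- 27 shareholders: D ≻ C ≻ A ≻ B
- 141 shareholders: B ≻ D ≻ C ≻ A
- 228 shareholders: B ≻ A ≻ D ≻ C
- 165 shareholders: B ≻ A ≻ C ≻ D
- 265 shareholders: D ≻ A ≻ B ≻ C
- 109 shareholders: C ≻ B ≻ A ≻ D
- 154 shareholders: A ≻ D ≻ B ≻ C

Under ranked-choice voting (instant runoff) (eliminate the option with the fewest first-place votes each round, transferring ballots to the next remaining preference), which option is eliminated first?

Round 1: A 329, C 109, B 534, D 292. Eliminate C.

C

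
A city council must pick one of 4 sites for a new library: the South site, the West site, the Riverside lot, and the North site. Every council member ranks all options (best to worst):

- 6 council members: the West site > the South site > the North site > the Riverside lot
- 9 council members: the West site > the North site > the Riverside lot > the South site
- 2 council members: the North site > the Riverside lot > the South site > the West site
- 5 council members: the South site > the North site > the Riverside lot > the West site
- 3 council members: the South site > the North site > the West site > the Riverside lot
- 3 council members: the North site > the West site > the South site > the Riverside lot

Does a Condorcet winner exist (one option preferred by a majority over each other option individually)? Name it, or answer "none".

the West site vs the South site: 18–10 for the West site.
the West site vs the Riverside lot: 21–7 for the West site.
the West site vs the North site: 15–13 for the West site.
the West site beats every other option head-to-head.

the West site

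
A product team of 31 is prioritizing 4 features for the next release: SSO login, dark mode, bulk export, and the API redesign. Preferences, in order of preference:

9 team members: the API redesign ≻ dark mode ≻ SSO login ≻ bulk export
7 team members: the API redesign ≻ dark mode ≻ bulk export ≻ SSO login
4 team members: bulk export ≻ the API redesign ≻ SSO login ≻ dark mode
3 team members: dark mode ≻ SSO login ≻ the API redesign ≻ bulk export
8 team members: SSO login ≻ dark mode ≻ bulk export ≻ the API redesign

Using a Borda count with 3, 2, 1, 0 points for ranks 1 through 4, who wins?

SSO login: 9·1 + 7·0 + 4·1 + 3·2 + 8·3 = 43
dark mode: 9·2 + 7·2 + 4·0 + 3·3 + 8·2 = 57
bulk export: 9·0 + 7·1 + 4·3 + 3·0 + 8·1 = 27
the API redesign: 9·3 + 7·3 + 4·2 + 3·1 + 8·0 = 59
the API redesign has the highest Borda score (59).

the API redesign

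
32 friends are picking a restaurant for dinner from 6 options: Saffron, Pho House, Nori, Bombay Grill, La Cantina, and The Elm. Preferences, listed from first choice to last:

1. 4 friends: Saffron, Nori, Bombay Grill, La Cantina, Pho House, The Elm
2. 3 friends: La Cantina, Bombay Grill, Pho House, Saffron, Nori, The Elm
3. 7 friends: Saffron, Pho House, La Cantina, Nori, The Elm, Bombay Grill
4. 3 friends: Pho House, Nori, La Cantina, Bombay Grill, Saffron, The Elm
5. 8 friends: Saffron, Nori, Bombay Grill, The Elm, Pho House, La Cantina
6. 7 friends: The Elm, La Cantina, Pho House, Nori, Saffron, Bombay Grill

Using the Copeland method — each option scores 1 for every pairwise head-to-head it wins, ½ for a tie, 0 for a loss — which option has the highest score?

Saffron: beats Pho House, Nori, Bombay Grill, La Cantina, and The Elm → score 5.
Pho House: beats Nori, Bombay Grill, La Cantina, and The Elm; loses to Saffron → score 4.
Nori: beats Bombay Grill and The Elm; loses to Saffron, Pho House, and La Cantina → score 2.
Bombay Grill: beats The Elm; loses to Saffron, Pho House, Nori, and La Cantina → score 1.
La Cantina: beats Nori, Bombay Grill, and The Elm; loses to Saffron and Pho House → score 3.
The Elm: loses to Saffron, Pho House, Nori, Bombay Grill, and La Cantina → score 0.
Saffron has the best pairwise record.

Saffron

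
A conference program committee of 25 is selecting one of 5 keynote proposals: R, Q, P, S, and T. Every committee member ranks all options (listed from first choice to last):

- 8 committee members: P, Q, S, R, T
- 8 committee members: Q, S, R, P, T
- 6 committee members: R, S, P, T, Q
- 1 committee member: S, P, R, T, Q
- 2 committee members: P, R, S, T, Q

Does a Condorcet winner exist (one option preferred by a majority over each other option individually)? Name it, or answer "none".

Checking pairwise contests:
Q beats R 16–9.
P beats Q 17–8.
R beats P 14–11.
Q beats S 16–9.
R beats T 25–0.
Every option loses at least one head-to-head, so there is no Condorcet winner.

none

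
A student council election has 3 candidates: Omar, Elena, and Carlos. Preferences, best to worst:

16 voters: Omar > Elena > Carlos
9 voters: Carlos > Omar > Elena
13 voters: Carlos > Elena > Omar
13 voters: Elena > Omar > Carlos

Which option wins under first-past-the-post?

First-place votes: Omar 16, Elena 13, Carlos 22.
Carlos has the most first-place votes.

Carlos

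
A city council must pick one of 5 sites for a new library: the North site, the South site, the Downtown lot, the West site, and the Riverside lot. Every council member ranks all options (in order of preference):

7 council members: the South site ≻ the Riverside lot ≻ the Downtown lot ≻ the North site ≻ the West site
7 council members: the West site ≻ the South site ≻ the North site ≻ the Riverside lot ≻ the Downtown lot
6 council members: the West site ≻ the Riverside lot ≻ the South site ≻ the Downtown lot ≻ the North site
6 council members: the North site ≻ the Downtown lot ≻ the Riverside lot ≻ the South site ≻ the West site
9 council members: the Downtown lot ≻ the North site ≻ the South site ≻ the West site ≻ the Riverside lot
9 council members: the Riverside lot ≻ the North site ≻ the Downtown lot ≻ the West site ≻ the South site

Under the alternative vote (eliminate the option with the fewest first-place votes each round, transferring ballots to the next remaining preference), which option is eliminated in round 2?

the South site

Round 1: the North site 6, the South site 7, the Downtown lot 9, the West site 13, the Riverside lot 9. Eliminate the North site.
Round 2: the South site 7, the Downtown lot 15, the West site 13, the Riverside lot 9. Eliminate the South site.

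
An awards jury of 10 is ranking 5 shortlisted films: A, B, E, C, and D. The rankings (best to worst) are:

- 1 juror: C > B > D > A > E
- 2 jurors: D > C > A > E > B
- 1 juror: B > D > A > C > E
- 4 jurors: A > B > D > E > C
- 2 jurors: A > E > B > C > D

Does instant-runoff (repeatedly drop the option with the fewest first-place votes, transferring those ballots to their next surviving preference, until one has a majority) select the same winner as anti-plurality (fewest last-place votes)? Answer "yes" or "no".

Instant-runoff — R1 A 6, B 1, E 0, C 1, D 2 (A winner). Winner: A.
Anti-plurality — last-place votes: A 0, B 2, E 2, C 4, D 2. Winner: A.
The two methods agree.

yes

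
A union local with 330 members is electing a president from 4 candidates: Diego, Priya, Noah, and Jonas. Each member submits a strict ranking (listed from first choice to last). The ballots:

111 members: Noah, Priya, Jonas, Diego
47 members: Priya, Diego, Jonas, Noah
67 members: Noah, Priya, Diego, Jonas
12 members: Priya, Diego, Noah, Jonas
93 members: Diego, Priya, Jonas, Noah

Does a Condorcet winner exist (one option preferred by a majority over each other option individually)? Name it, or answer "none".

Noah

Noah vs Diego: 178–152 for Noah.
Noah vs Priya: 178–152 for Noah.
Noah vs Jonas: 190–140 for Noah.
Noah beats every other option head-to-head.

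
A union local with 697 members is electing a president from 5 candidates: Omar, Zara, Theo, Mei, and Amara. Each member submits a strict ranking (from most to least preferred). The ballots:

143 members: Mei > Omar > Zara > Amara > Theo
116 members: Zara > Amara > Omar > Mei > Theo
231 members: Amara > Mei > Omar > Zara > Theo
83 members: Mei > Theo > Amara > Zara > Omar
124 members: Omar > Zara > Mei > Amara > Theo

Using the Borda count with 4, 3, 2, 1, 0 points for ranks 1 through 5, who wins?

Mei

Omar: 143·3 + 116·2 + 231·2 + 83·0 + 124·4 = 1619
Zara: 143·2 + 116·4 + 231·1 + 83·1 + 124·3 = 1436
Theo: 143·0 + 116·0 + 231·0 + 83·3 + 124·0 = 249
Mei: 143·4 + 116·1 + 231·3 + 83·4 + 124·2 = 1961
Amara: 143·1 + 116·3 + 231·4 + 83·2 + 124·1 = 1705
Mei has the highest Borda score (1961).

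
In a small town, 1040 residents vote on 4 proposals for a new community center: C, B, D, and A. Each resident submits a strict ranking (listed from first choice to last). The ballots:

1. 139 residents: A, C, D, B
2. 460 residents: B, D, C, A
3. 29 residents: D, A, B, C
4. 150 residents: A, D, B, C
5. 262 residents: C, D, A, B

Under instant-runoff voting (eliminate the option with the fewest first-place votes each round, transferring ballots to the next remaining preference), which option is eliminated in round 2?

C

Round 1: C 262, B 460, D 29, A 289. Eliminate D.
Round 2: C 262, B 460, A 318. Eliminate C.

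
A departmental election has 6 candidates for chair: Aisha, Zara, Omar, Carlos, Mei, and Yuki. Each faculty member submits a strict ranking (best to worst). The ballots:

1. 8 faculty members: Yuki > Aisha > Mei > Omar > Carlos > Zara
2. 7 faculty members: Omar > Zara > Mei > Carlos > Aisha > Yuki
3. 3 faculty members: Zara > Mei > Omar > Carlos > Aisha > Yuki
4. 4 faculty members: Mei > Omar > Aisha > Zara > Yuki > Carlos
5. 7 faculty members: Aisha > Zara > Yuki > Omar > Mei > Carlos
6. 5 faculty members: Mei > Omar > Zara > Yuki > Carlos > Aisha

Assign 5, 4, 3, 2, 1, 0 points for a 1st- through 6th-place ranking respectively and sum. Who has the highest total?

Omar

Aisha: 8·4 + 7·1 + 3·1 + 4·3 + 7·5 + 5·0 = 89
Zara: 8·0 + 7·4 + 3·5 + 4·2 + 7·4 + 5·3 = 94
Omar: 8·2 + 7·5 + 3·3 + 4·4 + 7·2 + 5·4 = 110
Carlos: 8·1 + 7·2 + 3·2 + 4·0 + 7·0 + 5·1 = 33
Mei: 8·3 + 7·3 + 3·4 + 4·5 + 7·1 + 5·5 = 109
Yuki: 8·5 + 7·0 + 3·0 + 4·1 + 7·3 + 5·2 = 75
Omar has the highest Borda score (110).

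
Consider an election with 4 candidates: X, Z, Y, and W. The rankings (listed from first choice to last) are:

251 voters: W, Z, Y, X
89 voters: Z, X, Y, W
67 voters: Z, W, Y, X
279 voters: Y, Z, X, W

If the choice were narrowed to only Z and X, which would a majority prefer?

Z

Voters preferring Z to X: 686; preferring X to Z: 0.
Z wins the head-to-head.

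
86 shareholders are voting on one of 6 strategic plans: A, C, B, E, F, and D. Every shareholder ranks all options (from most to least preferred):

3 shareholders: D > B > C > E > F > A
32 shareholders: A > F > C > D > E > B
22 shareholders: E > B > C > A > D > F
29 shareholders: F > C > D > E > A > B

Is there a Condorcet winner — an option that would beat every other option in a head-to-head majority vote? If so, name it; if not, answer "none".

Checking pairwise contests:
C beats A 54–32.
F beats C 61–25.
A beats B 61–25.
C beats E 64–22.
A beats F 54–32.
A beats D 54–32.
Every option loses at least one head-to-head, so there is no Condorcet winner.

none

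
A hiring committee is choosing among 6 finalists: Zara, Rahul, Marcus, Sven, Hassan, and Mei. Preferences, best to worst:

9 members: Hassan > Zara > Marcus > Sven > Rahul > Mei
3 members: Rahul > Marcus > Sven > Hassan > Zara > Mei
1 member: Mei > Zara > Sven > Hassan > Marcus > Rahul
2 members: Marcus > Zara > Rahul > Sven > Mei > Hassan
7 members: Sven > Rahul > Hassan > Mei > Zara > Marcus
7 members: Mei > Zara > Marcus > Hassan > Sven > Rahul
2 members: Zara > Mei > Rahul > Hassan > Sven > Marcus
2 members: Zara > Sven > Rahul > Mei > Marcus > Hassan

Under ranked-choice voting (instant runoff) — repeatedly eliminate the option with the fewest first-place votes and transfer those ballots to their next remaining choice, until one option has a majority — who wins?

Round 1: Zara 4, Rahul 3, Marcus 2, Sven 7, Hassan 9, Mei 8. Eliminate Marcus.
Round 2: Zara 6, Rahul 3, Sven 7, Hassan 9, Mei 8. Eliminate Rahul.
Round 3: Zara 6, Sven 10, Hassan 9, Mei 8. Eliminate Zara.
Round 4: Sven 14, Hassan 9, Mei 10. Eliminate Hassan.
Round 5: Sven 23, Mei 10. Sven has a majority.

Sven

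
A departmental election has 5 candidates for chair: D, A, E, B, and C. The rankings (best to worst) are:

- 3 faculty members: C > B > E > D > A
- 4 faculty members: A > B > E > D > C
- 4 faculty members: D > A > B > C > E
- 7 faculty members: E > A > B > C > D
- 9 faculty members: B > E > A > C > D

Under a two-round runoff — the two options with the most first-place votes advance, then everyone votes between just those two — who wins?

Round 1 first-place votes: D 4, A 4, E 7, B 9, C 3.
B and E advance.
Runoff: B is preferred to E by 20 voters; E by 7.
B wins the runoff.

B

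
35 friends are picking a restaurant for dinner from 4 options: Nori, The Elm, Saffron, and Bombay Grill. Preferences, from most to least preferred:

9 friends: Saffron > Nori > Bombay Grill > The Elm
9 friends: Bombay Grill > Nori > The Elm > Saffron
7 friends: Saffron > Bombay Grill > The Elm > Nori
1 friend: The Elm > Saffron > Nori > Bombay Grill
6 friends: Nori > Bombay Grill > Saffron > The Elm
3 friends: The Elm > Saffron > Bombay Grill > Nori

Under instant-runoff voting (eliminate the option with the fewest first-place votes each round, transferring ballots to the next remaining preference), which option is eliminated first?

The Elm

Round 1: Nori 6, The Elm 4, Saffron 16, Bombay Grill 9. Eliminate The Elm.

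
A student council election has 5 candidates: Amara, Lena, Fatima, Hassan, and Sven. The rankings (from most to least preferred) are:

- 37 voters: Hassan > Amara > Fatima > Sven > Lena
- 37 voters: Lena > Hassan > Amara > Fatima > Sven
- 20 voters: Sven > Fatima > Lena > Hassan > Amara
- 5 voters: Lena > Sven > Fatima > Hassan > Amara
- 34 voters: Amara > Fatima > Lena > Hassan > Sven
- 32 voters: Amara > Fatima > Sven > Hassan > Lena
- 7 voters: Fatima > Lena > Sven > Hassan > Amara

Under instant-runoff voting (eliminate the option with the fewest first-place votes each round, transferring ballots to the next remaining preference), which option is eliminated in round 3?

Hassan

Round 1: Amara 66, Lena 42, Fatima 7, Hassan 37, Sven 20. Eliminate Fatima.
Round 2: Amara 66, Lena 49, Hassan 37, Sven 20. Eliminate Sven.
Round 3: Amara 66, Lena 69, Hassan 37. Eliminate Hassan.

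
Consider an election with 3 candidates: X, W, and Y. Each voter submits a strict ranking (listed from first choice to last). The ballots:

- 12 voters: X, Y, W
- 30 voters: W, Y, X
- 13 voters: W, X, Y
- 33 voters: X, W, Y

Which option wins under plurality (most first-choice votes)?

First-place votes: X 45, W 43, Y 0.
X has the most first-place votes.

X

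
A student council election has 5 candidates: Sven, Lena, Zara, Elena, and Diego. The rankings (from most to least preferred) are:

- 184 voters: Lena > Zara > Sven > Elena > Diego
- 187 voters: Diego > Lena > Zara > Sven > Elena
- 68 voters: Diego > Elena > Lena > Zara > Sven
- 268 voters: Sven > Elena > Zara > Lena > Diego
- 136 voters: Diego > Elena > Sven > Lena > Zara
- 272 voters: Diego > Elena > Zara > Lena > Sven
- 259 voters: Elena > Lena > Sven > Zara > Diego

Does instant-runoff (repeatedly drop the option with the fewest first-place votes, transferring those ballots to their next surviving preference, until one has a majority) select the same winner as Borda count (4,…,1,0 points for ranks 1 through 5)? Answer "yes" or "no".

Instant-runoff — R1 Sven 268, Lena 184, Zara 0, Elena 259, Diego 663 (Zara out); R2 Sven 268, Lena 184, Elena 259, Diego 663 (Lena out); R3 Sven 452, Elena 259, Diego 663 (Elena out); R4 Sven 711, Diego 663 (Sven winner). Winner: Sven.
Borda — scores: Sven 2417, Lena 2886, Zara 2333, Elena 3452, Diego 2652. Winner: Elena.
The two methods disagree.

no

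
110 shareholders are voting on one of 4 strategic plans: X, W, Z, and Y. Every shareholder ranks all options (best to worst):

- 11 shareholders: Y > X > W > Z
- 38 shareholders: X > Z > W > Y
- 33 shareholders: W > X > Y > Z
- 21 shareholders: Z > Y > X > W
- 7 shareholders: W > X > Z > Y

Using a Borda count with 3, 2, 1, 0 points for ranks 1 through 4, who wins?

X

X: 11·2 + 38·3 + 33·2 + 21·1 + 7·2 = 237
W: 11·1 + 38·1 + 33·3 + 21·0 + 7·3 = 169
Z: 11·0 + 38·2 + 33·0 + 21·3 + 7·1 = 146
Y: 11·3 + 38·0 + 33·1 + 21·2 + 7·0 = 108
X has the highest Borda score (237).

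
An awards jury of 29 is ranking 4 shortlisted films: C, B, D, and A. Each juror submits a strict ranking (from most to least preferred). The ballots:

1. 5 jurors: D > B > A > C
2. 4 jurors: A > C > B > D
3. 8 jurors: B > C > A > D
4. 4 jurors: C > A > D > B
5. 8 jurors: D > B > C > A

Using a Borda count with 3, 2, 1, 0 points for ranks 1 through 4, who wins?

B

C: 5·0 + 4·2 + 8·2 + 4·3 + 8·1 = 44
B: 5·2 + 4·1 + 8·3 + 4·0 + 8·2 = 54
D: 5·3 + 4·0 + 8·0 + 4·1 + 8·3 = 43
A: 5·1 + 4·3 + 8·1 + 4·2 + 8·0 = 33
B has the highest Borda score (54).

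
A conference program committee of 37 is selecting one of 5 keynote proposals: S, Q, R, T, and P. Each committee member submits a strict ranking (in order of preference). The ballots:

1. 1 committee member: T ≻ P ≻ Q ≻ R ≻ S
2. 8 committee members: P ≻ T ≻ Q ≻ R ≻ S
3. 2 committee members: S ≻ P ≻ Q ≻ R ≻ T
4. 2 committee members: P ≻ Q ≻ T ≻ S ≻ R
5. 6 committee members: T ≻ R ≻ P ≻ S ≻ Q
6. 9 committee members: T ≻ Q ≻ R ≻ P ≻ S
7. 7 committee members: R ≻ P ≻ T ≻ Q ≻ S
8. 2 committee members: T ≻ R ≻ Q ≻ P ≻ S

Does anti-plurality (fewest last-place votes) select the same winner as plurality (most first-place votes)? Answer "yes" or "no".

no

Anti-plurality — last-place votes: S 27, Q 6, R 2, T 2, P 0. Winner: P.
Plurality — first-place votes: S 2, Q 0, R 7, T 18, P 10. Winner: T.
The two methods disagree.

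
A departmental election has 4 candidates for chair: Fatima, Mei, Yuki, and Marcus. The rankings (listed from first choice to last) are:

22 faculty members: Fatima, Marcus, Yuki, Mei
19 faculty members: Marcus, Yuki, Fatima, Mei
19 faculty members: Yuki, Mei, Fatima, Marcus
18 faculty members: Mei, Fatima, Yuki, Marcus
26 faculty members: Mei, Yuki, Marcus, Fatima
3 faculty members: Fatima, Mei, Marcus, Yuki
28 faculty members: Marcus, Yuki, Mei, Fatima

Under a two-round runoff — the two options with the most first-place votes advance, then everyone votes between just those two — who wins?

Marcus

Round 1 first-place votes: Fatima 25, Mei 44, Yuki 19, Marcus 47.
Marcus and Mei advance.
Runoff: Marcus is preferred to Mei by 69 voters; Mei by 66.
Marcus wins the runoff.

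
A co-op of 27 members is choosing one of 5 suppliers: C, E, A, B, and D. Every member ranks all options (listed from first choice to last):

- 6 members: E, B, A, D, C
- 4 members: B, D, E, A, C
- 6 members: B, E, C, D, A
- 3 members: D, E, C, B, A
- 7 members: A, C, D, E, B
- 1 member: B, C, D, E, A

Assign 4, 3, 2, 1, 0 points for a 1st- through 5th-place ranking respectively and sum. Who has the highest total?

C: 6·0 + 4·0 + 6·2 + 3·2 + 7·3 + 1·3 = 42
E: 6·4 + 4·2 + 6·3 + 3·3 + 7·1 + 1·1 = 67
A: 6·2 + 4·1 + 6·0 + 3·0 + 7·4 + 1·0 = 44
B: 6·3 + 4·4 + 6·4 + 3·1 + 7·0 + 1·4 = 65
D: 6·1 + 4·3 + 6·1 + 3·4 + 7·2 + 1·2 = 52
E has the highest Borda score (67).

E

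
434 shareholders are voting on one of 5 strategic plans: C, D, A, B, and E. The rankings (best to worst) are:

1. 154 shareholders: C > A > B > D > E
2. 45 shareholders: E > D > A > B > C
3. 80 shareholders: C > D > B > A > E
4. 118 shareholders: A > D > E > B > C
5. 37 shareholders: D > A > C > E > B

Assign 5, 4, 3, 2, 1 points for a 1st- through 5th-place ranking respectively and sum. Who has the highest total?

C: 154·5 + 45·1 + 80·5 + 118·1 + 37·3 = 1444
D: 154·2 + 45·4 + 80·4 + 118·4 + 37·5 = 1465
A: 154·4 + 45·3 + 80·2 + 118·5 + 37·4 = 1649
B: 154·3 + 45·2 + 80·3 + 118·2 + 37·1 = 1065
E: 154·1 + 45·5 + 80·1 + 118·3 + 37·2 = 887
A has the highest Borda score (1649).

A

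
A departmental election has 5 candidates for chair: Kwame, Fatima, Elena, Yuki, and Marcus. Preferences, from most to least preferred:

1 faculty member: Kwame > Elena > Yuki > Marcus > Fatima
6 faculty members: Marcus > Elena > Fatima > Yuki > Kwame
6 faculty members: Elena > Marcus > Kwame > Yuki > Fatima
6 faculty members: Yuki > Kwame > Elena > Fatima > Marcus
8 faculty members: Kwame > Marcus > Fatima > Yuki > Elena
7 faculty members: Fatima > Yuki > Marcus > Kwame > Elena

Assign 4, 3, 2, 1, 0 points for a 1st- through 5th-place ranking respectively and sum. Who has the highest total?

Marcus

Kwame: 1·4 + 6·0 + 6·2 + 6·3 + 8·4 + 7·1 = 73
Fatima: 1·0 + 6·2 + 6·0 + 6·1 + 8·2 + 7·4 = 62
Elena: 1·3 + 6·3 + 6·4 + 6·2 + 8·0 + 7·0 = 57
Yuki: 1·2 + 6·1 + 6·1 + 6·4 + 8·1 + 7·3 = 67
Marcus: 1·1 + 6·4 + 6·3 + 6·0 + 8·3 + 7·2 = 81
Marcus has the highest Borda score (81).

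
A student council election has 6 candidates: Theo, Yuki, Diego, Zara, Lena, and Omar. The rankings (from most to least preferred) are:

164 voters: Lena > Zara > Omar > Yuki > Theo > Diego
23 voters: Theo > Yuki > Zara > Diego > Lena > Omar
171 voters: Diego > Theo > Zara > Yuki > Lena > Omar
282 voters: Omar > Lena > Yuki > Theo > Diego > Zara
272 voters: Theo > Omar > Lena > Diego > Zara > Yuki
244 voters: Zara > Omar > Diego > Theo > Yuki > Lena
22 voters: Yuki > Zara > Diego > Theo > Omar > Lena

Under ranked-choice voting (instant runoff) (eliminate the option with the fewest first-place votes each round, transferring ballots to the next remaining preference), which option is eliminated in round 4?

Round 1: Theo 295, Yuki 22, Diego 171, Zara 244, Lena 164, Omar 282. Eliminate Yuki.
Round 2: Theo 295, Diego 171, Zara 266, Lena 164, Omar 282. Eliminate Lena.
Round 3: Theo 295, Diego 171, Zara 430, Omar 282. Eliminate Diego.
Round 4: Theo 466, Zara 430, Omar 282. Eliminate Omar.

Omar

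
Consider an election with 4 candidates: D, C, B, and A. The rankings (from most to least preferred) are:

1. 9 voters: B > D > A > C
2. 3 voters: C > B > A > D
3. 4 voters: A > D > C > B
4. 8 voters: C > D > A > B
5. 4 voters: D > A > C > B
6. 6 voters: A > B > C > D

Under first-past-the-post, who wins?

C

First-place votes: D 4, C 11, B 9, A 10.
C has the most first-place votes.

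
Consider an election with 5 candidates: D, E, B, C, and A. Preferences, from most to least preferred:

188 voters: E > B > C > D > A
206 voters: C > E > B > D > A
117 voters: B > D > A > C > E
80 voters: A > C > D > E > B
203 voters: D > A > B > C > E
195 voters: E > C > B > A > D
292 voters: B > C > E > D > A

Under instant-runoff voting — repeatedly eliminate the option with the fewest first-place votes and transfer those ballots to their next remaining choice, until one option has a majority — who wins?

Round 1: D 203, E 383, B 409, C 206, A 80. Eliminate A.
Round 2: D 203, E 383, B 409, C 286. Eliminate D.
Round 3: E 383, B 612, C 286. Eliminate C.
Round 4: E 669, B 612. E has a majority.

E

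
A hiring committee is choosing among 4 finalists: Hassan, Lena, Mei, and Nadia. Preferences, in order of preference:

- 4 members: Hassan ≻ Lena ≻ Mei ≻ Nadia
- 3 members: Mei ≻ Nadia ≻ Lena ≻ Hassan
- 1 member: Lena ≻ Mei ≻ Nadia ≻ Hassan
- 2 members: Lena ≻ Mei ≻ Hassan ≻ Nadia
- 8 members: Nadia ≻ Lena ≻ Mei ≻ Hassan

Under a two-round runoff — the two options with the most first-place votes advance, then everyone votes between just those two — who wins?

Nadia

Round 1 first-place votes: Hassan 4, Lena 3, Mei 3, Nadia 8.
Nadia and Hassan advance.
Runoff: Nadia is preferred to Hassan by 12 voters; Hassan by 6.
Nadia wins the runoff.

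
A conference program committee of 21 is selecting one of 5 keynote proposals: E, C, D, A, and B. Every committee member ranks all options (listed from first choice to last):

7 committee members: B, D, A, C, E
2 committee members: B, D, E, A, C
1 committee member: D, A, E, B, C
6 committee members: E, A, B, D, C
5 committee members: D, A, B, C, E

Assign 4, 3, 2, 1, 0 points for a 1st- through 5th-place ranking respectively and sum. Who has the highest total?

E: 7·0 + 2·2 + 1·2 + 6·4 + 5·0 = 30
C: 7·1 + 2·0 + 1·0 + 6·0 + 5·1 = 12
D: 7·3 + 2·3 + 1·4 + 6·1 + 5·4 = 57
A: 7·2 + 2·1 + 1·3 + 6·3 + 5·3 = 52
B: 7·4 + 2·4 + 1·1 + 6·2 + 5·2 = 59
B has the highest Borda score (59).

B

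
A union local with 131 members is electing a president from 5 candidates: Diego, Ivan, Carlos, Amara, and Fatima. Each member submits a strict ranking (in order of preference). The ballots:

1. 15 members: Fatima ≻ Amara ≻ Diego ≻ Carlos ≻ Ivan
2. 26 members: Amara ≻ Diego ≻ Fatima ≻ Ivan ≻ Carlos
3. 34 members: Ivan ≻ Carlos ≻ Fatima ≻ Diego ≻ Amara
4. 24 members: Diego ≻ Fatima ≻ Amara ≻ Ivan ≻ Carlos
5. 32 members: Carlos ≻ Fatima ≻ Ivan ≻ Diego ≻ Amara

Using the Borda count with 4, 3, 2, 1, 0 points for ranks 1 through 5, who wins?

Diego: 15·2 + 26·3 + 34·1 + 24·4 + 32·1 = 270
Ivan: 15·0 + 26·1 + 34·4 + 24·1 + 32·2 = 250
Carlos: 15·1 + 26·0 + 34·3 + 24·0 + 32·4 = 245
Amara: 15·3 + 26·4 + 34·0 + 24·2 + 32·0 = 197
Fatima: 15·4 + 26·2 + 34·2 + 24·3 + 32·3 = 348
Fatima has the highest Borda score (348).

Fatima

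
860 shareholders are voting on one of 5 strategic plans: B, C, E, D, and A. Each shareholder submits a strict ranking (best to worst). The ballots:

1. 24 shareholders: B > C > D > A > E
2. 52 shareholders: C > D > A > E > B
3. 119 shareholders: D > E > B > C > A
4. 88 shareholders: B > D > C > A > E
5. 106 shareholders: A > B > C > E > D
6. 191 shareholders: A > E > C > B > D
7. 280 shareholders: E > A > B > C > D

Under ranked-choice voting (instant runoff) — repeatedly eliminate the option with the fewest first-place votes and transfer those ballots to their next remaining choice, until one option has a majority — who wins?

A

Round 1: B 112, C 52, E 280, D 119, A 297. Eliminate C.
Round 2: B 112, E 280, D 171, A 297. Eliminate B.
Round 3: E 280, D 283, A 297. Eliminate E.
Round 4: D 283, A 577. A has a majority.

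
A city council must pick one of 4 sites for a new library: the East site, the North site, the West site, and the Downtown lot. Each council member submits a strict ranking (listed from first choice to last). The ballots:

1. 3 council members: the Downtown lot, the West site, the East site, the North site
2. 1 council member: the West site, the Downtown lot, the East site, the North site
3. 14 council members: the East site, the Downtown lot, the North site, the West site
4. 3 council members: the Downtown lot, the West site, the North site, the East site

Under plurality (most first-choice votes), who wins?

the East site

First-place votes: the East site 14, the North site 0, the West site 1, the Downtown lot 6.
the East site has the most first-place votes.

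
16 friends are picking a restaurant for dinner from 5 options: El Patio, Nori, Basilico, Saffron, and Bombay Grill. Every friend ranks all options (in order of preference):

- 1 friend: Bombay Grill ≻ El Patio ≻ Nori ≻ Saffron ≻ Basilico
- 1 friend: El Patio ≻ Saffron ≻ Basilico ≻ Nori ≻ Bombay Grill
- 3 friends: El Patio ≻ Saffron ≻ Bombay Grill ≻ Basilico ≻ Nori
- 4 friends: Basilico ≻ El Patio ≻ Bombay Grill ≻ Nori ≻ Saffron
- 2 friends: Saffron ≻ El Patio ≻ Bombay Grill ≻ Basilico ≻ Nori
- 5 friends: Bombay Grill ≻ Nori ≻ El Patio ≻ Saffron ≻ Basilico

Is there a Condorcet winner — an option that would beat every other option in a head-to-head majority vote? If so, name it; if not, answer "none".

El Patio vs Nori: 11–5 for El Patio.
El Patio vs Basilico: 12–4 for El Patio.
El Patio vs Saffron: 14–2 for El Patio.
El Patio vs Bombay Grill: 10–6 for El Patio.
El Patio beats every other option head-to-head.

El Patio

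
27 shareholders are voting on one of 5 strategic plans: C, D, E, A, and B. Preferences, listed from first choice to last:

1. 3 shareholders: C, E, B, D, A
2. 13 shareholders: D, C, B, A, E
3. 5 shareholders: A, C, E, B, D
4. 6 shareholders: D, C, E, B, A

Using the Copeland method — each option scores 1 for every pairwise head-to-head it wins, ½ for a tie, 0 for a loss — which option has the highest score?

D

C: beats E, A, and B; loses to D → score 3.
D: beats C, E, A, and B → score 4.
E: beats B; loses to C, D, and A → score 1.
A: beats E; loses to C, D, and B → score 1.
B: beats A; loses to C, D, and E → score 1.
D has the best pairwise record.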